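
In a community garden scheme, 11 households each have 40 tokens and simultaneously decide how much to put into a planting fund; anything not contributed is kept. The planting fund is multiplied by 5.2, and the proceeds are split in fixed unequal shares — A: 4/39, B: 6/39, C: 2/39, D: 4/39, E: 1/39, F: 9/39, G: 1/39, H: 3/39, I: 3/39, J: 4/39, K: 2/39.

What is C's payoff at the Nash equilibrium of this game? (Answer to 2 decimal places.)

A player with share s gets back 5.2·s per unit contributed, so full contribution is dominant for anyone with s > 1/5.2 = 0.1923 and zero contribution is dominant for anyone below.
The only share above 0.1923 is F's 9/39, contributing 40; the remaining 10 contribute 0. Total contributed: 40.
C keeps 40 and receives 5.2 × 40 × 2/39 = 10.67 from the planting fund, for a payoff of 50.67.

50.67 tokens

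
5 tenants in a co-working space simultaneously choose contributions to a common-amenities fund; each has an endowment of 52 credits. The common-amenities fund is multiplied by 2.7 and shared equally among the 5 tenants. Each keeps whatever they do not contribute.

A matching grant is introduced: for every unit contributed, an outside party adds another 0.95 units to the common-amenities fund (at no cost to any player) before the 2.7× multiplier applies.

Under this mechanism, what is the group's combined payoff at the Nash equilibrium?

1368.90 credits

With the mechanism, a contributed unit returns 2.7 × 1.95 / 5 = 1.0530 per unit of net cost to the contributor — now above 1 — so contributing fully is weakly dominant for every player.
So the Nash equilibrium is full contribution by all 5; the group earns 2.7 × 1.95 × 260 = 1368.90.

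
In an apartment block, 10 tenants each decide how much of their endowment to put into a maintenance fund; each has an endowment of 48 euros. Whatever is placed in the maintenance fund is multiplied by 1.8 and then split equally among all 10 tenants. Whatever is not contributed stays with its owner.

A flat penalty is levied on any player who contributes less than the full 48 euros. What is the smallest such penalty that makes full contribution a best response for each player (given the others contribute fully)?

Given the others contribute fully, the best deviation is to contribute 0 (any partial contribution still incurs the fine and gives up units whose private return 0.1800 is below 1).
Deviating from 48 to 0 saves 48 euros but forfeits the deviator's share of the drop in the maintenance fund: 1.8/10 × 48 = 8.64.
So the deviation gain is 48 − 8.64 = 39.36, and the fine must be at least 39.36 euros to wipe it out.

39.36 euros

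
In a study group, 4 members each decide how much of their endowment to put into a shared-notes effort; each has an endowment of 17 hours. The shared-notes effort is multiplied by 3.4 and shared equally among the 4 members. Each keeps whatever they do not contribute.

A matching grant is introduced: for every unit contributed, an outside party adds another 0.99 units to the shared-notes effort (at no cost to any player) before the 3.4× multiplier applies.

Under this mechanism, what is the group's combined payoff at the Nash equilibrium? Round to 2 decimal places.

460.09 hours

With the mechanism, a contributed unit returns 3.4 × 1.99 / 4 = 1.6915 per unit of net cost to the contributor — now above 1 — so contributing fully is weakly dominant for every player.
So the Nash equilibrium is full contribution by all 4; the group earns 3.4 × 1.99 × 68 = 460.09.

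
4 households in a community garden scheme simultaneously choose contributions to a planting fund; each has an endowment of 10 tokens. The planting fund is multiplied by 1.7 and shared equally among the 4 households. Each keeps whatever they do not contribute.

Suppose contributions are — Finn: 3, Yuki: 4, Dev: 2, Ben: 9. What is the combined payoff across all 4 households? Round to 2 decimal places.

Total contributed: 3 + 4 + 2 + 9 = 18; total kept: 4 × 10 − 18 = 22.
The planting fund pays out 1.7 × 18 = 30.60 in aggregate.
Group total = 22 + 30.60 = 52.60.

52.60 tokens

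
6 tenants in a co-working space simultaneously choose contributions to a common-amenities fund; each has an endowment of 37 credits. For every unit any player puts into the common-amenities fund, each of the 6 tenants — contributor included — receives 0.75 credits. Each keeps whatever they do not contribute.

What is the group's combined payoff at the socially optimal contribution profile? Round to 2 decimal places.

999.00 credits

Each contributed unit returns 4.500 to the group as a whole (0.75 to each of 6 players), which exceeds 1, so the social optimum is full contribution: group total = 4.500 × 222 = 999.00.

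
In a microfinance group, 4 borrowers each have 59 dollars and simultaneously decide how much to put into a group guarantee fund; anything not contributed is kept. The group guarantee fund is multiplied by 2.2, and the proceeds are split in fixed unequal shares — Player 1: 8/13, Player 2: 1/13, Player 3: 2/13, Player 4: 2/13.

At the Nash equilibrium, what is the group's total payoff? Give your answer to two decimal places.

306.80 dollars

A player with share s gets back 2.2·s per unit contributed, so full contribution is dominant for anyone with s > 1/2.2 = 0.4545 and zero contribution is dominant for anyone below.
Player 1 alone (share 8/13) is above the threshold, contributing 59; the remaining 3 contribute 0. Total contributed: 59.
The group guarantee fund pays out 2.2 × 59 = 129.80 in total (split across the unequal shares, but the aggregate is all that matters for the group sum).
The 3 free-riders keep 59 each, adding 177. Group total = 177 + 129.80 = 306.80.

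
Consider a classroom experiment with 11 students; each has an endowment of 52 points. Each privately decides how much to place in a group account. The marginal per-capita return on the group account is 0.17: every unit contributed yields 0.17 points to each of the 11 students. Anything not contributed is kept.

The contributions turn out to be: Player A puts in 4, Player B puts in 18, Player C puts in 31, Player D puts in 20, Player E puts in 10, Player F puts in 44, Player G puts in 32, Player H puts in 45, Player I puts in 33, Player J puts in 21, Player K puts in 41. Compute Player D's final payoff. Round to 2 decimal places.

Total contributed: 4 + 18 + 31 + 20 + 10 + 44 + 32 + 45 + 33 + 21 + 41 = 299.
Each receives 0.17 × 299 = 50.83 from the group account.
Player D keeps 52 − 20 = 32, so Player D's payoff is 32 + 50.83 = 82.83.

82.83 points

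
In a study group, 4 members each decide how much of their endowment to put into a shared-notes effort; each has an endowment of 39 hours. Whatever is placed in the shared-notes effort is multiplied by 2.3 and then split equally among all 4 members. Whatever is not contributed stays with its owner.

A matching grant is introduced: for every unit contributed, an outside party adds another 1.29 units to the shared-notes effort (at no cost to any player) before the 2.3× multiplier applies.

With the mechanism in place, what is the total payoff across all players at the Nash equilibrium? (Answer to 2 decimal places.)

The effective private return per unit is now 2.3 × 2.29 / 4 = 1.3168 > 1, so every player's dominant strategy flips to full contribution.
At the Nash equilibrium everyone contributes 39. Group total payoff = 2.3 × 2.29 × 156 = 821.65.

821.65 hours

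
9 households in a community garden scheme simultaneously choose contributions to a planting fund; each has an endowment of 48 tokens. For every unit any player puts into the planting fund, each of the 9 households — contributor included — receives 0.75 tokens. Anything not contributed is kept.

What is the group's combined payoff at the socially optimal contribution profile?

Each contributed unit returns 6.750 to the group as a whole (0.75 to each of 9 players), which exceeds 1, so the social optimum is full contribution: group total = 6.750 × 432 = 2916.00.

2916.00 tokens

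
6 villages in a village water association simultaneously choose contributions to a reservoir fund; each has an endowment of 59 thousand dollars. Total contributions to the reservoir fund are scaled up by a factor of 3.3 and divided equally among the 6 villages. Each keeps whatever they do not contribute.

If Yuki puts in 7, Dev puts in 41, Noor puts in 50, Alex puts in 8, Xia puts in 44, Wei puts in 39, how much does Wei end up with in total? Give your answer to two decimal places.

Total contributed: 7 + 41 + 50 + 8 + 44 + 39 = 189.
Each receives 3.3 × 189 / 6 = 103.95 from the reservoir fund.
Wei keeps 59 − 39 = 20, so Wei's payoff is 20 + 103.95 = 123.95.

123.95 thousand dollars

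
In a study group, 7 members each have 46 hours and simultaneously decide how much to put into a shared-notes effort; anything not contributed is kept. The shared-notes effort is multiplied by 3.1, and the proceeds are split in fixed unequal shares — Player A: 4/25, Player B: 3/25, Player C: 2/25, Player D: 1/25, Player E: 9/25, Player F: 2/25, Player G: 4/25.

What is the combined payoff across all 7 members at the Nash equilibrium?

418.60 hours

Each unit j contributes comes back to j as 3.1 × (j's share), so j prefers to contribute only if that share exceeds 1/3.1 = 0.3226; otherwise keeping the unit dominates.
Player E alone (share 9/25) is above the threshold, contributing 46; the remaining 6 contribute 0. Total contributed: 46.
The shared-notes effort pays out 3.1 × 46 = 142.60 in total (split across the unequal shares, but the aggregate is all that matters for the group sum).
The 6 free-riders keep 46 each, adding 276. Group total = 276 + 142.60 = 418.60.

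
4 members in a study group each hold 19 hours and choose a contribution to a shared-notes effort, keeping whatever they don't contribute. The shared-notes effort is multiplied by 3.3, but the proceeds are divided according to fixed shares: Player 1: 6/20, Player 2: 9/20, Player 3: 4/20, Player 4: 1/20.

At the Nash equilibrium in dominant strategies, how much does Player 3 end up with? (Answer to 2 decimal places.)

31.54 hours

For player j, contributing a unit is worthwhile iff 3.3 × (j's share) ≥ 1, i.e. iff j's share is at least 0.3030.
Only Player 2 (9/20) clears that bar, contributing 19; the remaining 3 contribute 0. Total contributed: 19.
Player 3 keeps 19 and receives 3.3 × 19 × 4/20 = 12.54 from the shared-notes effort, for a payoff of 31.54.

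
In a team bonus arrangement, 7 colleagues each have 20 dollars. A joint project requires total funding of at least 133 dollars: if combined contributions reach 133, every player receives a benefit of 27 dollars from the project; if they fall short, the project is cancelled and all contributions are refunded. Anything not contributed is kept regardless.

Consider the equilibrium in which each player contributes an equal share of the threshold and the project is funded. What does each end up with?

28 dollars

Equal share of the threshold: 133/7 = 19.
At this profile no one gains by cutting their contribution: any cut drops the total below 133, the project is cancelled, contributions are refunded, and the deviator ends with 20, which is less than 20 − 19 + 27 = 28. Contributing more than 19 just wastes the excess. So contributing exactly 19 is a best response.
Each player's payoff: 20 − 19 + 27 = 28.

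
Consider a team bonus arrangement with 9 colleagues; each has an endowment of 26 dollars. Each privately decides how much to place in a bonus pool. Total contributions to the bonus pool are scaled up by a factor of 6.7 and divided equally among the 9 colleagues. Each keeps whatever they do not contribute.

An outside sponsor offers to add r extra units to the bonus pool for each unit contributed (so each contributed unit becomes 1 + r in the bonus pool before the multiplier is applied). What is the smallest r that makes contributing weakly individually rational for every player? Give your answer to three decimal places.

0.343

With matching at rate r, one contributed unit becomes (1 + r) in the bonus pool and returns 6.7 × (1 + r) / 9 to the contributor.
Setting this equal to 1: 1 + r = 9/6.7 = 1.3433.
So the minimum matching rate is r = 1.3433 − 1 = 0.343.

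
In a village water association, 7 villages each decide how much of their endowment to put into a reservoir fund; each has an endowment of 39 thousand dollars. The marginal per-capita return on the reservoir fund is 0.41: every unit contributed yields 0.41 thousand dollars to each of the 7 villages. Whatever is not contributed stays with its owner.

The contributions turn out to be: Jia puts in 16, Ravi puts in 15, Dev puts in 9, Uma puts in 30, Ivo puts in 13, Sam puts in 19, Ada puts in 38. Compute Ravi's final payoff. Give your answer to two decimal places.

Total contributed: 16 + 15 + 9 + 30 + 13 + 19 + 38 = 140.
Each receives 0.41 × 140 = 57.40 from the reservoir fund.
Ravi keeps 39 − 15 = 24, so Ravi's payoff is 24 + 57.40 = 81.40.

81.40 thousand dollars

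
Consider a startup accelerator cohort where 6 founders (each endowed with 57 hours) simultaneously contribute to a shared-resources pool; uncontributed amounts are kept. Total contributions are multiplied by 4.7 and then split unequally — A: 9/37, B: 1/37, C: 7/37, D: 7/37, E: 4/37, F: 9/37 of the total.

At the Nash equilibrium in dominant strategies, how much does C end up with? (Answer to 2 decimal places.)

158.37 hours

Each unit j contributes comes back to j as 4.7 × (j's share), so j prefers to contribute only if that share exceeds 1/4.7 = 0.2128; otherwise keeping the unit dominates.
A and F clear that bar, contributing 57 each; the remaining 4 contribute 0. Total contributed: 114.
C keeps 57 and receives 4.7 × 114 × 7/37 = 101.37 from the shared-resources pool, for a payoff of 158.37.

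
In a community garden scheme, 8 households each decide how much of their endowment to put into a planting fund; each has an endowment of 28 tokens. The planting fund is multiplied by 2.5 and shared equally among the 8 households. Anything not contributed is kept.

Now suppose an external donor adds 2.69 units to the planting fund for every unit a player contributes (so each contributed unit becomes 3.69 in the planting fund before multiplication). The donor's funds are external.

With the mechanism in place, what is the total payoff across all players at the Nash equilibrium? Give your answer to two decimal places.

With the mechanism, a contributed unit returns 2.5 × 3.69 / 8 = 1.1531 per unit of net cost to the contributor — now above 1 — so contributing fully is weakly dominant for every player.
So the Nash equilibrium is full contribution by all 8; the group earns 2.5 × 3.69 × 224 = 2066.40.

2066.40 tokens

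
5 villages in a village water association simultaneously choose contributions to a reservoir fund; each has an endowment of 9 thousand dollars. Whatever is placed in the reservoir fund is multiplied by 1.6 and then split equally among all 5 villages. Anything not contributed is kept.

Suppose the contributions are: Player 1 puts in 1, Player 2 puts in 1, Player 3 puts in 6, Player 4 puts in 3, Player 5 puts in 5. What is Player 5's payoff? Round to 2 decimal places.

Total contributed: 1 + 1 + 6 + 3 + 5 = 16.
Each receives 1.6 × 16 / 5 = 5.12 from the reservoir fund.
Player 5 keeps 9 − 5 = 4, so Player 5's payoff is 4 + 5.12 = 9.12.

9.12 thousand dollars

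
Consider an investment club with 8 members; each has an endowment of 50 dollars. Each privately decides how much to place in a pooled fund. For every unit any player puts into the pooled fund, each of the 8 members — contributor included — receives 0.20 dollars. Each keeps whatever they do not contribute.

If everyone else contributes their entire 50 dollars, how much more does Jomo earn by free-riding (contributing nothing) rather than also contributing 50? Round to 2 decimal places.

Switching from a contribution of 50 to 0 lets Jomo keep an extra 50 dollars, but lowers the pooled fund by 50, which costs Jomo their own share of that drop: 0.20 × 50 = 10.00.
Net gain = 50 − 10.00 = 40.00. The private return per contributed unit (0.20) is below 1, so free-riding is indeed the best response regardless of what the others do.

40.00 dollars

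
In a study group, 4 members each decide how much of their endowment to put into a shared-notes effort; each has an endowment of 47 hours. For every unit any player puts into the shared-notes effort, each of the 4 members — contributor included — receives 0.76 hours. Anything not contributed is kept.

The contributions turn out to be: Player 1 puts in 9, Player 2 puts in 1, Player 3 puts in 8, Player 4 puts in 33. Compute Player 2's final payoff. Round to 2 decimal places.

84.76 hours

Total contributed: 9 + 1 + 8 + 33 = 51.
Each receives 0.76 × 51 = 38.76 from the shared-notes effort.
Player 2 keeps 47 − 1 = 46, so Player 2's payoff is 46 + 38.76 = 84.76.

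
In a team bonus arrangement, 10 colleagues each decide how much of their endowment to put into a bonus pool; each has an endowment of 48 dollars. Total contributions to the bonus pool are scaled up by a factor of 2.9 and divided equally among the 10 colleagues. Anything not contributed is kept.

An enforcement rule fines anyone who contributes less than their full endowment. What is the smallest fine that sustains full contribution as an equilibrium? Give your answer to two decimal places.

34.08 dollars

Given the others contribute fully, the best deviation is to contribute 0 (any partial contribution still incurs the fine and gives up units whose private return 0.2900 is below 1).
Deviating from 48 to 0 saves 48 dollars but forfeits the deviator's share of the drop in the bonus pool: 2.9/10 × 48 = 13.92.
So the deviation gain is 48 − 13.92 = 34.08, and the fine must be at least 34.08 dollars to wipe it out.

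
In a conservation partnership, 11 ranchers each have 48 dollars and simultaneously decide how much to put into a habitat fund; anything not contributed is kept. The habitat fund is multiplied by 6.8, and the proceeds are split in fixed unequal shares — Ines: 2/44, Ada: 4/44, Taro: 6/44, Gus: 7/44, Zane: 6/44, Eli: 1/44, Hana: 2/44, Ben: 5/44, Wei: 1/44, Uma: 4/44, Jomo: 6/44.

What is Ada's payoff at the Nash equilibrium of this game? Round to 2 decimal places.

Player j's private return per contributed unit is 6.8 × (j's share). Contributing is weakly dominant for j when that share is at least 1/6.8 = 0.1471, and contributing 0 is dominant otherwise.
The only share above 0.1471 is Gus's 7/44, contributing 48; the remaining 10 contribute 0. Total contributed: 48.
Ada keeps 48 and receives 6.8 × 48 × 4/44 = 29.67 from the habitat fund, for a payoff of 77.67.

77.67 dollars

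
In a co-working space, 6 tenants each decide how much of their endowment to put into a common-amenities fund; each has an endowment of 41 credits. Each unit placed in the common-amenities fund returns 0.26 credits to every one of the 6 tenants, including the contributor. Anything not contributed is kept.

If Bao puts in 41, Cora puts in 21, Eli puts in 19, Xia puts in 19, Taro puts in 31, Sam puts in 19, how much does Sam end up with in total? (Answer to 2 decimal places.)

61.00 credits

Total contributed: 41 + 21 + 19 + 19 + 31 + 19 = 150.
Each receives 0.26 × 150 = 39.00 from the common-amenities fund.
Sam keeps 41 − 19 = 22, so Sam's payoff is 22 + 39.00 = 61.00.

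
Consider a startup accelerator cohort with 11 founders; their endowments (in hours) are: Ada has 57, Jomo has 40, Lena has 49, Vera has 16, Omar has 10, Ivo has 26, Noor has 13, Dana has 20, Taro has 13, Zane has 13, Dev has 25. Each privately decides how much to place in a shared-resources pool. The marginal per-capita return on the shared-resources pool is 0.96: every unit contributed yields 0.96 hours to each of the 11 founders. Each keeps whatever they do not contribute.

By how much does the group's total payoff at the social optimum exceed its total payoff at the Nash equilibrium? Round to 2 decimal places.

2695.92 hours

The private return per contributed unit is 0.96 < 1 for everyone, so the Nash equilibrium is zero contribution and the group total is Σ E_j = 57 + 40 + 49 + 16 + 10 + 26 + 13 + 20 + 13 + 13 + 25 = 282.
Each contributed unit returns 10.560 to the group, so the social optimum is full contribution by everyone: group total = 10.560 × 282 = 2977.92.
Efficiency loss = (10.560 − 1) × 282 = 2695.92.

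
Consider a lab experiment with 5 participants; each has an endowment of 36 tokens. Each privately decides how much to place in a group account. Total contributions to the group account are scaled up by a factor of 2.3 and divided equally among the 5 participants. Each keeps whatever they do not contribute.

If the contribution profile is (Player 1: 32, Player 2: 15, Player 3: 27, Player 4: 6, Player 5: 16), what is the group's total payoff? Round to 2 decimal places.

304.80 tokens

Total contributed: 32 + 15 + 27 + 6 + 16 = 96; total kept: 5 × 36 − 96 = 84.
The group account pays out 2.3 × 96 = 220.80 in aggregate.
Group total = 84 + 220.80 = 304.80.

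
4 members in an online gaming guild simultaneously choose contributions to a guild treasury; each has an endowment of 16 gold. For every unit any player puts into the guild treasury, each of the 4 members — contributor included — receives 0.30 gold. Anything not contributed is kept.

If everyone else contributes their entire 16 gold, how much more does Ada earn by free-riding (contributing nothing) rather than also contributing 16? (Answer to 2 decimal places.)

11.20 gold

Switching from a contribution of 16 to 0 lets Ada keep an extra 16 gold, but lowers the guild treasury by 16, which costs Ada their own share of that drop: 0.30 × 16 = 4.80.
Net gain = 16 − 4.80 = 11.20. The private return per contributed unit (0.30) is below 1, so free-riding is indeed the best response regardless of what the others do.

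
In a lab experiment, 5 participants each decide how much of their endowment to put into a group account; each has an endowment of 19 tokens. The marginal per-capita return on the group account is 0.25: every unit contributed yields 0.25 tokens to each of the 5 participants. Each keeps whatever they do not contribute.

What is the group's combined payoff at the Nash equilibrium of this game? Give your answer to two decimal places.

The private return per contributed unit is 0.25 < 1, so contributing 0 is dominant for every player. At the Nash equilibrium everyone keeps their 19, and the group total is 5 × 19 = 95.

95.00 tokens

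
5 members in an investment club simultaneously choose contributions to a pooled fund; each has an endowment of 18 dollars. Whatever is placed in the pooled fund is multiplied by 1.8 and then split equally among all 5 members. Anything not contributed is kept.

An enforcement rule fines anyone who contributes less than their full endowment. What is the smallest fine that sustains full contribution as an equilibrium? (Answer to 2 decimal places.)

11.52 dollars

Given the others contribute fully, the best deviation is to contribute 0 (any partial contribution still incurs the fine and gives up units whose private return 0.3600 is below 1).
Deviating from 18 to 0 saves 18 dollars but forfeits the deviator's share of the drop in the pooled fund: 1.8/5 × 18 = 6.48.
So the deviation gain is 18 − 6.48 = 11.52, and the fine must be at least 11.52 dollars to wipe it out.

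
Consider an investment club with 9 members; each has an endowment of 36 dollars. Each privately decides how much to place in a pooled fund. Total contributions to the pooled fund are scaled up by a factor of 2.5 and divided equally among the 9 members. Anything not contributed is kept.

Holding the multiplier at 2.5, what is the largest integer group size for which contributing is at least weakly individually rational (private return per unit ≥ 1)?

Private return per unit is 2.5/(group size), which is ≥ 1 whenever the group size is ≤ 2.5.
The largest such integer is 2.

2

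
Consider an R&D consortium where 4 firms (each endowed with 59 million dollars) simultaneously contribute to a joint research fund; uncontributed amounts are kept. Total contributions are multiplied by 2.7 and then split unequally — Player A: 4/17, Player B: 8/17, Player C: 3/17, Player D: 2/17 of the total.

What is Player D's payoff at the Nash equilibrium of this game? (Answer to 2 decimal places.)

77.74 million dollars

Player j's private return per contributed unit is 2.7 × (j's share). Contributing is weakly dominant for j when that share is at least 1/2.7 = 0.3704, and contributing 0 is dominant otherwise.
The only share above 0.3704 is Player B's 8/17, contributing 59; the remaining 3 contribute 0. Total contributed: 59.
Player D keeps 59 and receives 2.7 × 59 × 2/17 = 18.74 from the joint research fund, for a payoff of 77.74.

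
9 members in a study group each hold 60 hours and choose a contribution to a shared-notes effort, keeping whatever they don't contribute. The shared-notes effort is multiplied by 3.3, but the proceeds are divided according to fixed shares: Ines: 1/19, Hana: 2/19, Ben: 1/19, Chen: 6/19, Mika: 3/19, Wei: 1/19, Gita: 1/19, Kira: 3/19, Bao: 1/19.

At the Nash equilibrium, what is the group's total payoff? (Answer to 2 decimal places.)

678.00 hours

A player with share s gets back 3.3·s per unit contributed, so full contribution is dominant for anyone with s > 1/3.3 = 0.3030 and zero contribution is dominant for anyone below.
Chen alone (share 6/19) is above the threshold, contributing 60; the remaining 8 contribute 0. Total contributed: 60.
The shared-notes effort pays out 3.3 × 60 = 198.00 in total (split across the unequal shares, but the aggregate is all that matters for the group sum).
The 8 free-riders keep 60 each, adding 480. Group total = 480 + 198.00 = 678.00.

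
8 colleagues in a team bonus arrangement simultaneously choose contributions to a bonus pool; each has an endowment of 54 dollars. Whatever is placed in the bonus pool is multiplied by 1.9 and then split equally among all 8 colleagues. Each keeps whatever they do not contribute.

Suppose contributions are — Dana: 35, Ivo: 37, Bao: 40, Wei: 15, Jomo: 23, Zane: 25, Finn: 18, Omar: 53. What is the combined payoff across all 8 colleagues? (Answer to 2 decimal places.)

653.40 dollars

Total contributed: 35 + 37 + 40 + 15 + 23 + 25 + 18 + 53 = 246; total kept: 8 × 54 − 246 = 186.
The bonus pool pays out 1.9 × 246 = 467.40 in aggregate.
Group total = 186 + 467.40 = 653.40.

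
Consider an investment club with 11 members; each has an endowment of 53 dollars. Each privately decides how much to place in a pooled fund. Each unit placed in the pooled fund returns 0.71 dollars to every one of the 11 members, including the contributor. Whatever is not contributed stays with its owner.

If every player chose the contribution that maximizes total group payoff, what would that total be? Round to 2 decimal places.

Each contributed unit returns 7.810 to the group as a whole (0.71 to each of 11 players), which exceeds 1, so the social optimum is full contribution: group total = 7.810 × 583 = 4553.23.

4553.23 dollars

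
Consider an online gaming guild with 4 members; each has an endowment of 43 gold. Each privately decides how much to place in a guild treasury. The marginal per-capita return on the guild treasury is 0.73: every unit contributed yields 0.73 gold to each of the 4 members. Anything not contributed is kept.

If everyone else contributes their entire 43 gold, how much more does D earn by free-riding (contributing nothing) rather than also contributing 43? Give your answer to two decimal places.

11.61 gold

Switching from a contribution of 43 to 0 lets D keep an extra 43 gold, but lowers the guild treasury by 43, which costs D their own share of that drop: 0.73 × 43 = 31.39.
Net gain = 43 − 31.39 = 11.61. The private return per contributed unit (0.73) is below 1, so free-riding is indeed the best response regardless of what the others do.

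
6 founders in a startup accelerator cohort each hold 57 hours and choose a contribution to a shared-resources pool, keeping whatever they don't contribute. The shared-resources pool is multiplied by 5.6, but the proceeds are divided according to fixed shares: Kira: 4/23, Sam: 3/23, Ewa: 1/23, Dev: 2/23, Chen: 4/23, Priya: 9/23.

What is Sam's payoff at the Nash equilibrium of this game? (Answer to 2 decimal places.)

A player with share s gets back 5.6·s per unit contributed, so full contribution is dominant for anyone with s > 1/5.6 = 0.1786 and zero contribution is dominant for anyone below.
The only share above 0.1786 is Priya's 9/23, contributing 57; the remaining 5 contribute 0. Total contributed: 57.
Sam keeps 57 and receives 5.6 × 57 × 3/23 = 41.63 from the shared-resources pool, for a payoff of 98.63.

98.63 hours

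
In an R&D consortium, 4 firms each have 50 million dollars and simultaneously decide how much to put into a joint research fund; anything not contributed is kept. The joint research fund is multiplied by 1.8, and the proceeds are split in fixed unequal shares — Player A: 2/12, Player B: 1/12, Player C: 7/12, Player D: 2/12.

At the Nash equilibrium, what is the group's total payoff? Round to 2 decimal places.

Each unit j contributes comes back to j as 1.8 × (j's share), so j prefers to contribute only if that share exceeds 1/1.8 = 0.5556; otherwise keeping the unit dominates.
Only Player C (7/12) clears that bar, contributing 50; the remaining 3 contribute 0. Total contributed: 50.
The joint research fund pays out 1.8 × 50 = 90.00 in total (split across the unequal shares, but the aggregate is all that matters for the group sum).
The 3 free-riders keep 50 each, adding 150. Group total = 150 + 90.00 = 240.00.

240.00 million dollars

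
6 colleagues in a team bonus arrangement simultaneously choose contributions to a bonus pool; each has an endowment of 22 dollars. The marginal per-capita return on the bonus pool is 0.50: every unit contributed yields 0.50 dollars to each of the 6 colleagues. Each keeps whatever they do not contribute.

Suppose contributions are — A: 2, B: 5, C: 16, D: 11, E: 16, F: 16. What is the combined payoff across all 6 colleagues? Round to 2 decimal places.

264.00 dollars

Total contributed: 2 + 5 + 16 + 11 + 16 + 16 = 66; total kept: 6 × 22 − 66 = 66.
The bonus pool pays out 0.50 × 6 × 66 = 198.00 in aggregate.
Group total = 66 + 198.00 = 264.00.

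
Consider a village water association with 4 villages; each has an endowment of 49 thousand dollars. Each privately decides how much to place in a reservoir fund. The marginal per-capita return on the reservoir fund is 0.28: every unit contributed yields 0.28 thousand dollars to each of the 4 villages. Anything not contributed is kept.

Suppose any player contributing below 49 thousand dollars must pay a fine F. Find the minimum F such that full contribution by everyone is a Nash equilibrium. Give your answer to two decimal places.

35.28 thousand dollars

Given the others contribute fully, the best deviation is to contribute 0 (any partial contribution still incurs the fine and gives up units whose private return 0.28 is below 1).
Deviating from 49 to 0 saves 49 thousand dollars but forfeits the deviator's share of the drop in the reservoir fund: 0.28 × 49 = 13.72.
So the deviation gain is 49 − 13.72 = 35.28, and the fine must be at least 35.28 thousand dollars to wipe it out.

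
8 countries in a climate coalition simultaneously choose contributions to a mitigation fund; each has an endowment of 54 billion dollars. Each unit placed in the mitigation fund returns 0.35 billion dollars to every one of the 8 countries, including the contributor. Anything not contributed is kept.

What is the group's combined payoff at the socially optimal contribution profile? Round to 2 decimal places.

1209.60 billion dollars

Each contributed unit returns 2.800 to the group as a whole (0.35 to each of 8 players), which exceeds 1, so the social optimum is full contribution: group total = 2.800 × 432 = 1209.60.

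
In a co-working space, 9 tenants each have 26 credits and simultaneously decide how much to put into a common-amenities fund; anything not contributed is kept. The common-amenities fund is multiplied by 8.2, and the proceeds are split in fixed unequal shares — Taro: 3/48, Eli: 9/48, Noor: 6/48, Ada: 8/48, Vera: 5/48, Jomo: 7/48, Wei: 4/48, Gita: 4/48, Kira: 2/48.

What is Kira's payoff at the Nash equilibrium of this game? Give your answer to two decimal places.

For player j, contributing a unit is worthwhile iff 8.2 × (j's share) ≥ 1, i.e. iff j's share is at least 0.1220.
The shares above 0.1220 belong to Eli, Noor, Ada and Jomo, contributing 26 each; the remaining 5 contribute 0. Total contributed: 104.
Kira keeps 26 and receives 8.2 × 104 × 2/48 = 35.53 from the common-amenities fund, for a payoff of 61.53.

61.53 credits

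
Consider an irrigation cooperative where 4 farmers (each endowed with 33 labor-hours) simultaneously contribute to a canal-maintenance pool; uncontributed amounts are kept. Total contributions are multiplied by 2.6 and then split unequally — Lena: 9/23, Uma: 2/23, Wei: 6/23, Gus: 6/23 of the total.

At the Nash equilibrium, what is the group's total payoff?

Each unit j contributes comes back to j as 2.6 × (j's share), so j prefers to contribute only if that share exceeds 1/2.6 = 0.3846; otherwise keeping the unit dominates.
Only Lena (9/23) clears that bar, contributing 33; the remaining 3 contribute 0. Total contributed: 33.
The canal-maintenance pool pays out 2.6 × 33 = 85.80 in total (split across the unequal shares, but the aggregate is all that matters for the group sum).
The 3 free-riders keep 33 each, adding 99. Group total = 99 + 85.80 = 184.80.

184.80 labor-hours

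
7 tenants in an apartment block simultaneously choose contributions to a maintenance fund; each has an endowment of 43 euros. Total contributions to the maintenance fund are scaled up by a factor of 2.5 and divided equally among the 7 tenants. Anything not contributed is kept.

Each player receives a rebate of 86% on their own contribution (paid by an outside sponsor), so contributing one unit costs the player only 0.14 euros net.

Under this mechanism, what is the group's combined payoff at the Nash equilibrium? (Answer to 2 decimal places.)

1011.36 euros

The effective private return per unit is now (2.5/7) / 0.14 = 2.5510 > 1, so every player's dominant strategy flips to full contribution.
At the Nash equilibrium everyone contributes 43. Group total payoff = 7 × (43 × 0.86 + 2.5 × 43) = 1011.36.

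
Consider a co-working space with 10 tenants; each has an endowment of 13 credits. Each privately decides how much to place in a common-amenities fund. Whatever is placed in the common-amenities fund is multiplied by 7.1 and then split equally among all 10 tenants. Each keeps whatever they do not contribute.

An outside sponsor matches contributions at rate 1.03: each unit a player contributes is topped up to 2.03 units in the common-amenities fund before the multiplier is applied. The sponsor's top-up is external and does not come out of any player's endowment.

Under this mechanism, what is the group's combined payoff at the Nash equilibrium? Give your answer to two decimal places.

1873.69 credits

Under the mechanism each unit contributed yields 7.1 × 2.03 / 10 = 1.4413 back to its contributor per unit of net cost, which exceeds 1, making full contribution the dominant choice for everyone.
At the Nash equilibrium everyone contributes 13. Group total payoff = 7.1 × 2.03 × 130 = 1873.69.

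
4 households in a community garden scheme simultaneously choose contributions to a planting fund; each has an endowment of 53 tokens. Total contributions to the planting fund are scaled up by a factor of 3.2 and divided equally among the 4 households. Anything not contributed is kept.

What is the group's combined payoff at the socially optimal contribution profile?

678.40 tokens

Each contributed unit returns 3.200 to the group as a whole (0.8000 to each of 4 players), which exceeds 1, so the social optimum is full contribution: group total = 3.200 × 212 = 678.40.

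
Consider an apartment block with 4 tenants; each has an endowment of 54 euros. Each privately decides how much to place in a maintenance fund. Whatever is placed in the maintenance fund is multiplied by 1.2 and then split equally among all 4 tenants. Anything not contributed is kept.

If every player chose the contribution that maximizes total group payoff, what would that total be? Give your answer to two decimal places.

259.20 euros

Each contributed unit returns 1.200 to the group as a whole (0.3000 to each of 4 players), which exceeds 1, so the social optimum is full contribution: group total = 1.200 × 216 = 259.20.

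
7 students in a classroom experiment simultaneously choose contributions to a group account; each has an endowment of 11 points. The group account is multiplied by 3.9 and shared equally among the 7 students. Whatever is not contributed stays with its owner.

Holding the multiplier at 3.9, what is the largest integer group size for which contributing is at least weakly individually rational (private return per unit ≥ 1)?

3

Private return per unit is 3.9/(group size), which is ≥ 1 whenever the group size is ≤ 3.9.
The largest such integer is 3.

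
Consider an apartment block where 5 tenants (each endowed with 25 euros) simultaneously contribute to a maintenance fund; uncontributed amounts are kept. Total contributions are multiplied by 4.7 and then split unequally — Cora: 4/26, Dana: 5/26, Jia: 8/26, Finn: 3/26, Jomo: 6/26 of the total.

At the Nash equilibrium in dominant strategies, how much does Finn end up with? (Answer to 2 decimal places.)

Each unit j contributes comes back to j as 4.7 × (j's share), so j prefers to contribute only if that share exceeds 1/4.7 = 0.2128; otherwise keeping the unit dominates.
Jia and Jomo clear that bar, contributing 25 each; the remaining 3 contribute 0. Total contributed: 50.
Finn keeps 25 and receives 4.7 × 50 × 3/26 = 27.12 from the maintenance fund, for a payoff of 52.12.

52.12 euros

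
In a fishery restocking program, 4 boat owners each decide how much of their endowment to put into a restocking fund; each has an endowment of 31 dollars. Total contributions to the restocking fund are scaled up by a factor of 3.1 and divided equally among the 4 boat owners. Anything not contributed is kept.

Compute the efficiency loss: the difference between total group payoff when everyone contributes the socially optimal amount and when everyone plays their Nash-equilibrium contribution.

Each contributed unit returns 3.1/4 = 0.7750 to its contributor — below 1 — so contributing 0 is dominant for every player. At the Nash equilibrium everyone keeps their 31, and the group total is 4 × 31 = 124.
Each contributed unit returns 3.100 to the group as a whole (0.7750 to each of 4 players), which exceeds 1, so the social optimum is full contribution: group total = 3.100 × 124 = 384.40.
Efficiency loss = 384.40 − 124 = 260.40.

260.40 dollars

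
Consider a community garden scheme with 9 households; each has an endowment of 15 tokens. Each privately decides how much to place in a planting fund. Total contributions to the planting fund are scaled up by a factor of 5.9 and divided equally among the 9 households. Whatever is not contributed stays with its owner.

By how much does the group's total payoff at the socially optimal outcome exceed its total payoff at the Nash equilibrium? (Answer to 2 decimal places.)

661.50 tokens

Each contributed unit returns 5.9/9 = 0.6556 to its contributor — below 1 — so contributing 0 is dominant for every player. At the Nash equilibrium everyone keeps their 15, and the group total is 9 × 15 = 135.
Each contributed unit returns 5.900 to the group as a whole (0.6556 to each of 9 players), which exceeds 1, so the social optimum is full contribution: group total = 5.900 × 135 = 796.50.
Efficiency loss = 796.50 − 135 = 661.50.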